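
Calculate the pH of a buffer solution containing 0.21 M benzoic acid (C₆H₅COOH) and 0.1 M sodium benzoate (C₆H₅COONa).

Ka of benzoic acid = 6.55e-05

pKa = -log(6.55e-05) = 4.18. pH = pKa + log([A⁻]/[HA]) = 4.18 + log(0.1/0.21)

pH = 3.86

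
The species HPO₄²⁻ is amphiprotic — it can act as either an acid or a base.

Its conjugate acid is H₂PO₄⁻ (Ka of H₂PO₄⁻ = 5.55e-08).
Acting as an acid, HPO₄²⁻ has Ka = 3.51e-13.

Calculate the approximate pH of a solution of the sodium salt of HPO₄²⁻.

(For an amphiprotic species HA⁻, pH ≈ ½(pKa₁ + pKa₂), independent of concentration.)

pKa₁ = -log(5.55e-08) = 7.26; pKa₂ = -log(3.51e-13) = 12.45. For an amphiprotic species, pH ≈ ½(pKa₁ + pKa₂) = ½(7.26 + 12.45) = 9.86.

pH = 9.86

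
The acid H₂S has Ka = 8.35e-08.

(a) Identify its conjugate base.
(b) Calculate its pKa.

(a) The conjugate base is formed by removing one H⁺ from H₂S, giving HS⁻. (b) pKa = -log(Ka) = -log(8.35e-08) = 7.08.

Conjugate base: HS⁻; pK_a = 7.08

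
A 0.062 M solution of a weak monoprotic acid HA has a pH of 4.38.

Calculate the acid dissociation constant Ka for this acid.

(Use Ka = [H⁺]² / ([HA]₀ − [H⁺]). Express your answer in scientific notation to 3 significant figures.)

[H⁺] = 10^(−pH) = 10^(−4.38) = 4.169e-05 M. For HA ⇌ H⁺ + A⁻, Ka = [H⁺][A⁻]/[HA] = [H⁺]² / ([HA]₀ − [H⁺]) = (4.169e-05)² / (0.062 − 4.169e-05) = 2.80e-08.

K_a = 2.80e-08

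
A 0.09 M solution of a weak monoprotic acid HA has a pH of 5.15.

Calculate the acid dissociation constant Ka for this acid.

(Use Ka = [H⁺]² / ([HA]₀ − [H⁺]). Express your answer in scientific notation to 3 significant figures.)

[H⁺] = 10^(−pH) = 10^(−5.15) = 7.079e-06 M. For HA ⇌ H⁺ + A⁻, Ka = [H⁺][A⁻]/[HA] = [H⁺]² / ([HA]₀ − [H⁺]) = (7.079e-06)² / (0.09 − 7.079e-06) = 5.57e-10.

K_a = 5.57e-10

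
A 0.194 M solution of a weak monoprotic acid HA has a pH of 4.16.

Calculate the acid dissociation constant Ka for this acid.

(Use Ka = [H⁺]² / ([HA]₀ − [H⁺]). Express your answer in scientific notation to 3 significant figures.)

[H⁺] = 10^(−pH) = 10^(−4.16) = 6.918e-05 M. For HA ⇌ H⁺ + A⁻, Ka = [H⁺][A⁻]/[HA] = [H⁺]² / ([HA]₀ − [H⁺]) = (6.918e-05)² / (0.194 − 6.918e-05) = 2.47e-08.

K_a = 2.47e-08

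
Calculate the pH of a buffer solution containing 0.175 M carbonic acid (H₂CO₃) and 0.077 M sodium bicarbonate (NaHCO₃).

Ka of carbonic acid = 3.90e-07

pKa = -log(3.90e-07) = 6.41. pH = pKa + log([A⁻]/[HA]) = 6.41 + log(0.077/0.175)

pH = 6.05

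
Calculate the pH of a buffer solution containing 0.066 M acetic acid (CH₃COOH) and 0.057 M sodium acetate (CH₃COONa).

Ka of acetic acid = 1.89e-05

pKa = -log(1.89e-05) = 4.72. pH = pKa + log([A⁻]/[HA]) = 4.72 + log(0.057/0.066)

pH = 4.66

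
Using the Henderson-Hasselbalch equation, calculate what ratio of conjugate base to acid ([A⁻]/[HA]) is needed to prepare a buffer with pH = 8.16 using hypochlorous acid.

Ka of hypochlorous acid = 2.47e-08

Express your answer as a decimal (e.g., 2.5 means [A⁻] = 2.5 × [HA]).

pKa = -log(2.47e-08) = 7.6073. pH = pKa + log([A⁻]/[HA]), so log([A⁻]/[HA]) = pH − pKa = 8.16 − 7.6073 = 0.5527. [A⁻]/[HA] = 10^(0.5527) = 3.57

[A⁻]/[HA] = 3.57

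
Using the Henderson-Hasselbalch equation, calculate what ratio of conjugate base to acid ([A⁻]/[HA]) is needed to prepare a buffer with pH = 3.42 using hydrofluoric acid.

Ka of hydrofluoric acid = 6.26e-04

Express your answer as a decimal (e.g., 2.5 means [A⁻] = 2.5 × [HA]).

pKa = -log(6.26e-04) = 3.2034. pH = pKa + log([A⁻]/[HA]), so log([A⁻]/[HA]) = pH − pKa = 3.42 − 3.2034 = 0.2166. [A⁻]/[HA] = 10^(0.2166) = 1.65

[A⁻]/[HA] = 1.65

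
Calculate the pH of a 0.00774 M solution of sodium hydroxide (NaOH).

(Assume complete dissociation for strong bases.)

[OH⁻] = 0.00774 M for strong base. pOH = -log[OH⁻] = 2.11, pH = 14 - pOH

pH = 11.89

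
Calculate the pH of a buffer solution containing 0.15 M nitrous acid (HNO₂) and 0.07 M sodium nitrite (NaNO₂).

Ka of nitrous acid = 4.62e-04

pKa = -log(4.62e-04) = 3.34. pH = pKa + log([A⁻]/[HA]) = 3.34 + log(0.07/0.15)

pH = 3.00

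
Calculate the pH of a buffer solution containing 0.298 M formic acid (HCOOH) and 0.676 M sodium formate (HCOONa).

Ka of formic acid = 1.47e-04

pKa = -log(1.47e-04) = 3.83. pH = pKa + log([A⁻]/[HA]) = 3.83 + log(0.676/0.298)

pH = 4.19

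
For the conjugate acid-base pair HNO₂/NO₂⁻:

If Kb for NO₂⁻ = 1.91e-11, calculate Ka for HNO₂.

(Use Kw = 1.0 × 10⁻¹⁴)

For a conjugate pair Ka × Kb = Kw, so Ka = Kw/Kb = 1.0 × 10⁻¹⁴ / 1.91e-11 = 5.24e-04.

K_a = 5.24e-04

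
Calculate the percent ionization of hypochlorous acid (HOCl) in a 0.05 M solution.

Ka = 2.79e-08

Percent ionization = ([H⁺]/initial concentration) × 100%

Using Ka equilibrium: x² + Ka×x - Ka×C = 0. Solving: [H⁺] = 3.7336e-05. Percent = (3.7336e-05/0.05) × 100

Percent ionization = 0.0747%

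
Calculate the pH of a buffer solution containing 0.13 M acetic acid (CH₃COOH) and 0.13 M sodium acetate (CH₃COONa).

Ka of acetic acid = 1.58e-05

pKa = -log(1.58e-05) = 4.80. pH = pKa + log([A⁻]/[HA]) = 4.80 + log(0.13/0.13)

pH = 4.80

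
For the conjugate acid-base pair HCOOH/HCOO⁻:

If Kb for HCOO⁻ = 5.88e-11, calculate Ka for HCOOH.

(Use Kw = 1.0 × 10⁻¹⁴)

For a conjugate pair Ka × Kb = Kw, so Ka = Kw/Kb = 1.0 × 10⁻¹⁴ / 5.88e-11 = 1.70e-04.

K_a = 1.70e-04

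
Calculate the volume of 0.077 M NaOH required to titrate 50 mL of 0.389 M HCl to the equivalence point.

At equivalence: moles acid = moles base. moles HCl = 0.389 × 50/1000 = 0.01945 mol. V_base = moles / 0.077 × 1000 = 252.6 mL.

V_{base} = 252.6 mL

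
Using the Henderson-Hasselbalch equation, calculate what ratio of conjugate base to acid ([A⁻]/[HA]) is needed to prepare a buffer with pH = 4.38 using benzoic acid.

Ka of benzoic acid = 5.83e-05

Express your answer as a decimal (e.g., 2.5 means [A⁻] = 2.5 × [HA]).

pKa = -log(5.83e-05) = 4.2343. pH = pKa + log([A⁻]/[HA]), so log([A⁻]/[HA]) = pH − pKa = 4.38 − 4.2343 = 0.1457. [A⁻]/[HA] = 10^(0.1457) = 1.40

[A⁻]/[HA] = 1.40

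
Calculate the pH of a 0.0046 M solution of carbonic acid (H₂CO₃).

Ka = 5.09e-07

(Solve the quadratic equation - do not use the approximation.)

x² + Ka×x - Ka×C = 0. Using quadratic formula: [H⁺] = 4.8134e-05

pH = 4.32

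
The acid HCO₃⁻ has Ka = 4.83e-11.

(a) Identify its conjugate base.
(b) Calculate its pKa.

(a) The conjugate base is formed by removing one H⁺ from HCO₃⁻, giving CO₃²⁻. (b) pKa = -log(Ka) = -log(4.83e-11) = 10.32.

Conjugate base: CO₃²⁻; pK_a = 10.32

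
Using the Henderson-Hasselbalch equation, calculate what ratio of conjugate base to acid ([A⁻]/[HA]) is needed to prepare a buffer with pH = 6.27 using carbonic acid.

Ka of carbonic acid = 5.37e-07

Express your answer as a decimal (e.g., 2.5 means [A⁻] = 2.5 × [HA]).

pKa = -log(5.37e-07) = 6.2700. pH = pKa + log([A⁻]/[HA]), so log([A⁻]/[HA]) = pH − pKa = 6.27 − 6.2700 = -0.0000. [A⁻]/[HA] = 10^(-0.0000) = 1.00

[A⁻]/[HA] = 1.00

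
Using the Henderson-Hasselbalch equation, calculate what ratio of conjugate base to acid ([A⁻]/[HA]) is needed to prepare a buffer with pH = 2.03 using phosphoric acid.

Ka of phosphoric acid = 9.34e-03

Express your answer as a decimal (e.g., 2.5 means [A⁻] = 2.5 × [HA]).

pKa = -log(9.34e-03) = 2.0297. pH = pKa + log([A⁻]/[HA]), so log([A⁻]/[HA]) = pH − pKa = 2.03 − 2.0297 = 0.0003. [A⁻]/[HA] = 10^(0.0003) = 1.00

[A⁻]/[HA] = 1.00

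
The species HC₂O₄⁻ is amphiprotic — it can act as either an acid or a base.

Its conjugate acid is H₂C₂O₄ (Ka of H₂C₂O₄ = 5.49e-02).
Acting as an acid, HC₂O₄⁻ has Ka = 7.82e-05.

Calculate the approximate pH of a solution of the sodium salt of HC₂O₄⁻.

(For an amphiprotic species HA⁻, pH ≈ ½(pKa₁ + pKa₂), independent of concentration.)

pKa₁ = -log(5.49e-02) = 1.26; pKa₂ = -log(7.82e-05) = 4.11. For an amphiprotic species, pH ≈ ½(pKa₁ + pKa₂) = ½(1.26 + 4.11) = 2.68.

pH = 2.68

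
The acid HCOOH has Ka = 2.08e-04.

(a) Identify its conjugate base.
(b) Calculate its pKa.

(a) The conjugate base is formed by removing one H⁺ from HCOOH, giving HCOO⁻. (b) pKa = -log(Ka) = -log(2.08e-04) = 3.68.

Conjugate base: HCOO⁻; pK_a = 3.68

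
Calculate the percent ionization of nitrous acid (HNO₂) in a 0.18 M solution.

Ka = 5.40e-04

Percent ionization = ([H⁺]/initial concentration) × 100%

Using Ka equilibrium: x² + Ka×x - Ka×C = 0. Solving: [H⁺] = 9.5927e-03. Percent = (9.5927e-03/0.18) × 100

Percent ionization = 5.33%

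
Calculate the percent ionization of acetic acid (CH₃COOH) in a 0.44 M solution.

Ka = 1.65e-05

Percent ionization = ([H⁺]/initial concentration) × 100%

Using Ka equilibrium: x² + Ka×x - Ka×C = 0. Solving: [H⁺] = 2.6862e-03. Percent = (2.6862e-03/0.44) × 100

Percent ionization = 0.611%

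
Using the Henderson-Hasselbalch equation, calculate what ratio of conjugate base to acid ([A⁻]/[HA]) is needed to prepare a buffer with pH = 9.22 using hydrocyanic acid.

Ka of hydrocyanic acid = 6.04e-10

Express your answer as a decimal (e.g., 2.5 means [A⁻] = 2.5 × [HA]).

pKa = -log(6.04e-10) = 9.2190. pH = pKa + log([A⁻]/[HA]), so log([A⁻]/[HA]) = pH − pKa = 9.22 − 9.2190 = 0.0010. [A⁻]/[HA] = 10^(0.0010) = 1.00

[A⁻]/[HA] = 1.00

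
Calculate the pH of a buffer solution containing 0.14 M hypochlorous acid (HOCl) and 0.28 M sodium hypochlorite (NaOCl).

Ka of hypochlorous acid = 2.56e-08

pKa = -log(2.56e-08) = 7.59. pH = pKa + log([A⁻]/[HA]) = 7.59 + log(0.28/0.14)

pH = 7.89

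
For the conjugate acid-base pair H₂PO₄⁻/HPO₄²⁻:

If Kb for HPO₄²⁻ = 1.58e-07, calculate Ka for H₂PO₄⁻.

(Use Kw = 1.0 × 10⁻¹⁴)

For a conjugate pair Ka × Kb = Kw, so Ka = Kw/Kb = 1.0 × 10⁻¹⁴ / 1.58e-07 = 6.33e-08.

K_a = 6.33e-08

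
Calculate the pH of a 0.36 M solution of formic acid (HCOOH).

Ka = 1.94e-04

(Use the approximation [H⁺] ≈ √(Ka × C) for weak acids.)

[H⁺] = √(Ka × C) = √(1.94e-04 × 0.36) = 8.3570e-03. pH = -log(8.3570e-03)

pH = 2.08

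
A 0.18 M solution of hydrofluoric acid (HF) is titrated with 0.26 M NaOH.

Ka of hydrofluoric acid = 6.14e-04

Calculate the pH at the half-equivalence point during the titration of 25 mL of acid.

At half-equivalence [HA] = [A⁻], so Henderson-Hasselbalch gives pH = pKa = -log(6.14e-04) = 3.21.

pH = pKa = 3.21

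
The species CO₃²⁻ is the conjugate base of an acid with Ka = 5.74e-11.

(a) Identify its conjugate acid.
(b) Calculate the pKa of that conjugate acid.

(a) The conjugate acid is formed by adding one H⁺ to CO₃²⁻, giving HCO₃⁻. (b) pKa = -log(Ka) = -log(5.74e-11) = 10.24.

Conjugate acid: HCO₃⁻; pK_a = 10.24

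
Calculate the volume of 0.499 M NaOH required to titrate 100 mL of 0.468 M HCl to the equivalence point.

At equivalence: moles acid = moles base. moles HCl = 0.468 × 100/1000 = 0.0468 mol. V_base = moles / 0.499 × 1000 = 93.8 mL.

V_{base} = 93.8 mL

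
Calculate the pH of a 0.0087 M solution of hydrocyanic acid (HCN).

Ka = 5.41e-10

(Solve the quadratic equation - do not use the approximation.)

x² + Ka×x - Ka×C = 0. Using quadratic formula: [H⁺] = 2.1692e-06

pH = 5.66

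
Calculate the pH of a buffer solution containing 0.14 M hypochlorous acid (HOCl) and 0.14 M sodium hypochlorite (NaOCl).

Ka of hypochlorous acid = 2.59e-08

pKa = -log(2.59e-08) = 7.59. pH = pKa + log([A⁻]/[HA]) = 7.59 + log(0.14/0.14)

pH = 7.59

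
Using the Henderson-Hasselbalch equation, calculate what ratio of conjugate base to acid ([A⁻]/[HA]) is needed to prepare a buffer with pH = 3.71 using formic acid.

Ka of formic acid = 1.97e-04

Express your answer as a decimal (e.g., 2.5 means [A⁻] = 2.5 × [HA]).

pKa = -log(1.97e-04) = 3.7055. pH = pKa + log([A⁻]/[HA]), so log([A⁻]/[HA]) = pH − pKa = 3.71 − 3.7055 = 0.0045. [A⁻]/[HA] = 10^(0.0045) = 1.01

[A⁻]/[HA] = 1.01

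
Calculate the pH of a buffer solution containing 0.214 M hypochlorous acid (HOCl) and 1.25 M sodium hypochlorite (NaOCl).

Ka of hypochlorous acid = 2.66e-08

pKa = -log(2.66e-08) = 7.58. pH = pKa + log([A⁻]/[HA]) = 7.58 + log(1.25/0.214)

pH = 8.34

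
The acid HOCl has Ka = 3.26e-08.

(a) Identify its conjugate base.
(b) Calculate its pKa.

(a) The conjugate base is formed by removing one H⁺ from HOCl, giving OCl⁻. (b) pKa = -log(Ka) = -log(3.26e-08) = 7.49.

Conjugate base: OCl⁻; pK_a = 7.49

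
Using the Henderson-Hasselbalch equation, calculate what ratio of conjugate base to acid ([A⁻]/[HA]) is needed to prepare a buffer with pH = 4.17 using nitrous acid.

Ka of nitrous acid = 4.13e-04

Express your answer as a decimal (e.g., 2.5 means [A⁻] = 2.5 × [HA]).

pKa = -log(4.13e-04) = 3.3840. pH = pKa + log([A⁻]/[HA]), so log([A⁻]/[HA]) = pH − pKa = 4.17 − 3.3840 = 0.7860. [A⁻]/[HA] = 10^(0.7860) = 6.11

[A⁻]/[HA] = 6.11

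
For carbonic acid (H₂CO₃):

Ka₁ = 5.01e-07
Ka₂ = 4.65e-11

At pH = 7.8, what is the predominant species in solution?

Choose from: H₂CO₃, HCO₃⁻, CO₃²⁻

pKa₁ = 6.30, pKa₂ = 10.33. For a polyprotic acid the predominant species crosses at each pKa: below pKa_n the protonated form dominates, above it the deprotonated form does. At pH = 7.8, the predominant species is HCO₃⁻.

HCO₃⁻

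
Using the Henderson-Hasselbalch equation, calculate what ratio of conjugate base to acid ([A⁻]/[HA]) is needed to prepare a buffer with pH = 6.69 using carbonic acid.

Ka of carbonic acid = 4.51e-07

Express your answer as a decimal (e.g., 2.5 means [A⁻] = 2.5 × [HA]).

pKa = -log(4.51e-07) = 6.3458. pH = pKa + log([A⁻]/[HA]), so log([A⁻]/[HA]) = pH − pKa = 6.69 − 6.3458 = 0.3442. [A⁻]/[HA] = 10^(0.3442) = 2.21

[A⁻]/[HA] = 2.21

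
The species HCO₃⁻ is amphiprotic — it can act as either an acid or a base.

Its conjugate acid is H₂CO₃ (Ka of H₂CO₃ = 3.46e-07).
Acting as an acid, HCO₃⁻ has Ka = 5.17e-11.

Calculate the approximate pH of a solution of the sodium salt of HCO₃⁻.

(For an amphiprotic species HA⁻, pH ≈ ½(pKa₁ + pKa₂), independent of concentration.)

pKa₁ = -log(3.46e-07) = 6.46; pKa₂ = -log(5.17e-11) = 10.29. For an amphiprotic species, pH ≈ ½(pKa₁ + pKa₂) = ½(6.46 + 10.29) = 8.37.

pH = 8.37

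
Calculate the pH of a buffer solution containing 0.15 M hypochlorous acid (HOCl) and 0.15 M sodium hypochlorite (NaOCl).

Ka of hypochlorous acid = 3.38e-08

pKa = -log(3.38e-08) = 7.47. pH = pKa + log([A⁻]/[HA]) = 7.47 + log(0.15/0.15)

pH = 7.47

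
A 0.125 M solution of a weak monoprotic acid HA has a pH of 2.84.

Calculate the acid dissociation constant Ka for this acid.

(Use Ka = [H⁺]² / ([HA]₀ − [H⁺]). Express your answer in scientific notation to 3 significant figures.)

[H⁺] = 10^(−pH) = 10^(−2.84) = 1.445e-03 M. For HA ⇌ H⁺ + A⁻, Ka = [H⁺][A⁻]/[HA] = [H⁺]² / ([HA]₀ − [H⁺]) = (1.445e-03)² / (0.125 − 1.445e-03) = 1.69e-05.

K_a = 1.69e-05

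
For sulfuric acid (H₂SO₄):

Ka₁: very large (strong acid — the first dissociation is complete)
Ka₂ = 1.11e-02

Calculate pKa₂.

pKa₂ = -log(Ka₂) = -log(1.11e-02) = 1.95.

pK_{a2} = 1.95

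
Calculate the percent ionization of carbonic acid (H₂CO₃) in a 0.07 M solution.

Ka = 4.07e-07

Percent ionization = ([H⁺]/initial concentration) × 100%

Using Ka equilibrium: x² + Ka×x - Ka×C = 0. Solving: [H⁺] = 1.6859e-04. Percent = (1.6859e-04/0.07) × 100

Percent ionization = 0.241%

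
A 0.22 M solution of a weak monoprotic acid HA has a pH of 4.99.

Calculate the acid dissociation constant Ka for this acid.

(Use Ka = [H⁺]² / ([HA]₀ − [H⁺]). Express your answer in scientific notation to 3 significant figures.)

[H⁺] = 10^(−pH) = 10^(−4.99) = 1.023e-05 M. For HA ⇌ H⁺ + A⁻, Ka = [H⁺][A⁻]/[HA] = [H⁺]² / ([HA]₀ − [H⁺]) = (1.023e-05)² / (0.22 − 1.023e-05) = 4.76e-10.

K_a = 4.76e-10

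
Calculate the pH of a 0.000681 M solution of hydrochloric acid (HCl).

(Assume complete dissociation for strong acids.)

[H⁺] = 0.000681 M for strong acid. pH = -log[H⁺] = -log(0.000681)

pH = 3.17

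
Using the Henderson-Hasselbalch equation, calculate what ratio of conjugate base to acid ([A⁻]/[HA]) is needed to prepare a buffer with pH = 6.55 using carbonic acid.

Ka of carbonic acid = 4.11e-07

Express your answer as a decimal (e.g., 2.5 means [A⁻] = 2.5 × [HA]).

pKa = -log(4.11e-07) = 6.3862. pH = pKa + log([A⁻]/[HA]), so log([A⁻]/[HA]) = pH − pKa = 6.55 − 6.3862 = 0.1638. [A⁻]/[HA] = 10^(0.1638) = 1.46

[A⁻]/[HA] = 1.46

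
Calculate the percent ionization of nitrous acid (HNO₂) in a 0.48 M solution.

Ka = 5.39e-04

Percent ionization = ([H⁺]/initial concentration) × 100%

Using Ka equilibrium: x² + Ka×x - Ka×C = 0. Solving: [H⁺] = 1.5818e-02. Percent = (1.5818e-02/0.48) × 100

Percent ionization = 3.3%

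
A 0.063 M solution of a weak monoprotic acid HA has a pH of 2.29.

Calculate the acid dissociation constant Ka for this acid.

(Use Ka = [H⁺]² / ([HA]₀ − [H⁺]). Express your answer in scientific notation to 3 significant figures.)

[H⁺] = 10^(−pH) = 10^(−2.29) = 5.129e-03 M. For HA ⇌ H⁺ + A⁻, Ka = [H⁺][A⁻]/[HA] = [H⁺]² / ([HA]₀ − [H⁺]) = (5.129e-03)² / (0.063 − 5.129e-03) = 4.55e-04.

K_a = 4.55e-04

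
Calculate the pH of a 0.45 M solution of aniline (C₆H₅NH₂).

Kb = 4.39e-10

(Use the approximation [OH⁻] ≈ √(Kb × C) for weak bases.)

[OH⁻] = √(Kb × C) = √(4.39e-10 × 0.45) = 1.4055e-05. pOH = 4.85, pH = 14 - pOH

pH = 9.15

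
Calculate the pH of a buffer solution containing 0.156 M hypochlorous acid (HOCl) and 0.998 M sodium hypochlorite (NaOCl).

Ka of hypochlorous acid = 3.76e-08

pKa = -log(3.76e-08) = 7.42. pH = pKa + log([A⁻]/[HA]) = 7.42 + log(0.998/0.156)

pH = 8.23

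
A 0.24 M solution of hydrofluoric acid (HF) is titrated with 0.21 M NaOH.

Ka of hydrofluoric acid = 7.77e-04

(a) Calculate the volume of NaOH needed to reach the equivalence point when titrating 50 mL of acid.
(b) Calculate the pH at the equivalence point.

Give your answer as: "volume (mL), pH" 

moles acid = 0.24 × 50/1000 = 0.012 mol; V_base = moles/0.21 × 1000 = 57.1 mL. At equivalence only the conjugate base is present: [A⁻] = 0.012/0.107 = 1.1200e-01 M. Kb = Kw/Ka = 1.29e-11; [OH⁻] = √(Kb × [A⁻]) = 1.2006e-06; pOH = 5.92; pH = 14 - pOH = 8.08.

V = 57.1 mL, pH = 8.08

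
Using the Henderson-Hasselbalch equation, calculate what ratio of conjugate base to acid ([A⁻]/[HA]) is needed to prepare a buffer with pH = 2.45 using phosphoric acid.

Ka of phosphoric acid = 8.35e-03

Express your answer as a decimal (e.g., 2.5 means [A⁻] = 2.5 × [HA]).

pKa = -log(8.35e-03) = 2.0783. pH = pKa + log([A⁻]/[HA]), so log([A⁻]/[HA]) = pH − pKa = 2.45 − 2.0783 = 0.3717. [A⁻]/[HA] = 10^(0.3717) = 2.35

[A⁻]/[HA] = 2.35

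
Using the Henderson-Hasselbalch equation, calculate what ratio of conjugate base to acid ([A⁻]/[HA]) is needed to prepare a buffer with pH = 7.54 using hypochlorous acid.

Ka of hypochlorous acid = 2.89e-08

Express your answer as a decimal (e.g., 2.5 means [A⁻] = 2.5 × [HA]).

pKa = -log(2.89e-08) = 7.5391. pH = pKa + log([A⁻]/[HA]), so log([A⁻]/[HA]) = pH − pKa = 7.54 − 7.5391 = 0.0009. [A⁻]/[HA] = 10^(0.0009) = 1.00

[A⁻]/[HA] = 1.00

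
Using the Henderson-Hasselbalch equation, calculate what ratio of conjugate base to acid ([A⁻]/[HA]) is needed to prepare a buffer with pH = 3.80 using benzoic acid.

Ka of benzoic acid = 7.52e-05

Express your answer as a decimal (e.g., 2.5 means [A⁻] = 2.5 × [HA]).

pKa = -log(7.52e-05) = 4.1238. pH = pKa + log([A⁻]/[HA]), so log([A⁻]/[HA]) = pH − pKa = 3.80 − 4.1238 = -0.3238. [A⁻]/[HA] = 10^(-0.3238) = 0.474

[A⁻]/[HA] = 0.474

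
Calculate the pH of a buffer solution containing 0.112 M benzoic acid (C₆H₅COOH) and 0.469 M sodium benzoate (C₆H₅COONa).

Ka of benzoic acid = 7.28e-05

pKa = -log(7.28e-05) = 4.14. pH = pKa + log([A⁻]/[HA]) = 4.14 + log(0.469/0.112)

pH = 4.76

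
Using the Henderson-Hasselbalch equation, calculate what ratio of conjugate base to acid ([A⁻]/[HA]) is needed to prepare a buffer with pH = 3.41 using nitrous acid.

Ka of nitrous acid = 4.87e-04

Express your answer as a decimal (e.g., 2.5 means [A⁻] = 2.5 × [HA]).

pKa = -log(4.87e-04) = 3.3125. pH = pKa + log([A⁻]/[HA]), so log([A⁻]/[HA]) = pH − pKa = 3.41 − 3.3125 = 0.0975. [A⁻]/[HA] = 10^(0.0975) = 1.25

[A⁻]/[HA] = 1.25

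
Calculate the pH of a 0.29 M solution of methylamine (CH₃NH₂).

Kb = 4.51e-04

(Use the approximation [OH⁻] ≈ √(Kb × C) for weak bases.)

[OH⁻] = √(Kb × C) = √(4.51e-04 × 0.29) = 1.1436e-02. pOH = 1.94, pH = 14 - pOH

pH = 12.06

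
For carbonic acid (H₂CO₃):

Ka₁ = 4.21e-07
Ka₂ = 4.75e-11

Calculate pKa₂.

pKa₂ = -log(Ka₂) = -log(4.75e-11) = 10.32.

pK_{a2} = 10.32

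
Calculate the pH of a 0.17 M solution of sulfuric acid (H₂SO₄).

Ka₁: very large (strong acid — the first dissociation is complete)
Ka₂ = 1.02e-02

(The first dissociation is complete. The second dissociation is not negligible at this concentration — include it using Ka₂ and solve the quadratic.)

First dissociation is complete: [H⁺]₀ = [HSO₄⁻]₀ = C = 0.17 M. Second dissociation HSO₄⁻ ⇌ H⁺ + SO₄²⁻: let x = [SO₄²⁻]. Ka₂ = (C + x)·x / (C − x) = 1.02e-02 → x² + (C + Ka₂)·x − Ka₂·C = 0 → x² + 0.18020·x − 1.734e-03 = 0. x = (−0.18020 + √(0.18020² + 4 × 1.734e-03)) / 2 = 9.1573e-03 M. [H⁺] = C + x = 0.17 + 9.1573e-03 = 1.7916e-01 M. pH = -log(1.7916e-01) = 0.75.

pH = 0.75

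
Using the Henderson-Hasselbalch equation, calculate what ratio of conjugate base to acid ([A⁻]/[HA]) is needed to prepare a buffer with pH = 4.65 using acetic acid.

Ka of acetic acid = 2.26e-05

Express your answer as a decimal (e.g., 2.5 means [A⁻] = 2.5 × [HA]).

pKa = -log(2.26e-05) = 4.6459. pH = pKa + log([A⁻]/[HA]), so log([A⁻]/[HA]) = pH − pKa = 4.65 − 4.6459 = 0.0041. [A⁻]/[HA] = 10^(0.0041) = 1.01

[A⁻]/[HA] = 1.01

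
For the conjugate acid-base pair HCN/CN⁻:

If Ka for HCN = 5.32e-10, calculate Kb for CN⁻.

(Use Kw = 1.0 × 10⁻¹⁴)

For a conjugate pair Ka × Kb = Kw, so Kb = Kw/Ka = 1.0 × 10⁻¹⁴ / 5.32e-10 = 1.88e-05.

K_b = 1.88e-05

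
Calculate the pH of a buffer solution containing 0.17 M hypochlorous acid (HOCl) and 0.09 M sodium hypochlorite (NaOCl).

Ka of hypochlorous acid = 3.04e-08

pKa = -log(3.04e-08) = 7.52. pH = pKa + log([A⁻]/[HA]) = 7.52 + log(0.09/0.17)

pH = 7.24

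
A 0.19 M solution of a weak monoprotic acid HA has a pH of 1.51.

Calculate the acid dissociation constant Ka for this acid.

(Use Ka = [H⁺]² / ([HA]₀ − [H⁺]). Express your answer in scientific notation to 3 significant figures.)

[H⁺] = 10^(−pH) = 10^(−1.51) = 3.090e-02 M. For HA ⇌ H⁺ + A⁻, Ka = [H⁺][A⁻]/[HA] = [H⁺]² / ([HA]₀ − [H⁺]) = (3.090e-02)² / (0.19 − 3.090e-02) = 6.00e-03.

K_a = 6.00e-03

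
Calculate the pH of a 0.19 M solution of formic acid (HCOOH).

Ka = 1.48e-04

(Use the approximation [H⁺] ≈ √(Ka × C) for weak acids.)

[H⁺] = √(Ka × C) = √(1.48e-04 × 0.19) = 5.3028e-03. pH = -log(5.3028e-03)

pH = 2.28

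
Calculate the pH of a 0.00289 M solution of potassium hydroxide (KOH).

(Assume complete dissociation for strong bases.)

[OH⁻] = 0.00289 M for strong base. pOH = -log[OH⁻] = 2.54, pH = 14 - pOH

pH = 11.46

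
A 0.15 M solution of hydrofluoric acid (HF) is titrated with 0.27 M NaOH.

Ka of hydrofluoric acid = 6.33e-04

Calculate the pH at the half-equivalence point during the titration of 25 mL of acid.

At half-equivalence [HA] = [A⁻], so Henderson-Hasselbalch gives pH = pKa = -log(6.33e-04) = 3.20.

pH = pKa = 3.20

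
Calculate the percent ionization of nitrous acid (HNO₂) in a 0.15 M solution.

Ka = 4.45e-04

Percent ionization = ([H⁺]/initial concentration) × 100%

Using Ka equilibrium: x² + Ka×x - Ka×C = 0. Solving: [H⁺] = 7.9506e-03. Percent = (7.9506e-03/0.15) × 100

Percent ionization = 5.3%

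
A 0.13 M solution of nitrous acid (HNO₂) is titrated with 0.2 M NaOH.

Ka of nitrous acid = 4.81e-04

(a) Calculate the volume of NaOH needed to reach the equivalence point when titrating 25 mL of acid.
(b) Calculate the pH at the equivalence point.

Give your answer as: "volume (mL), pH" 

moles acid = 0.13 × 25/1000 = 0.00325 mol; V_base = moles/0.2 × 1000 = 16.2 mL. At equivalence only the conjugate base is present: [A⁻] = 0.00325/0.041 = 7.8788e-02 M. Kb = Kw/Ka = 2.08e-11; [OH⁻] = √(Kb × [A⁻]) = 1.2798e-06; pOH = 5.89; pH = 14 - pOH = 8.11.

V = 16.2 mL, pH = 8.11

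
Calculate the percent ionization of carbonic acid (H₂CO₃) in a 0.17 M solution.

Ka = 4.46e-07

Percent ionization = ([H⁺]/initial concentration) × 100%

Using Ka equilibrium: x² + Ka×x - Ka×C = 0. Solving: [H⁺] = 2.7513e-04. Percent = (2.7513e-04/0.17) × 100

Percent ionization = 0.162%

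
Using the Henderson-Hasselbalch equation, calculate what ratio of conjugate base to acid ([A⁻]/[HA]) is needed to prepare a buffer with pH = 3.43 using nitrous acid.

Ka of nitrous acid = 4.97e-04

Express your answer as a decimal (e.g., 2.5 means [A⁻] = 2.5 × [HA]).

pKa = -log(4.97e-04) = 3.3036. pH = pKa + log([A⁻]/[HA]), so log([A⁻]/[HA]) = pH − pKa = 3.43 − 3.3036 = 0.1264. [A⁻]/[HA] = 10^(0.1264) = 1.34

[A⁻]/[HA] = 1.34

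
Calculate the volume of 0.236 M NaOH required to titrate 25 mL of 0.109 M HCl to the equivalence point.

At equivalence: moles acid = moles base. moles HCl = 0.109 × 25/1000 = 0.002725 mol. V_base = moles / 0.236 × 1000 = 11.5 mL.

V_{base} = 11.5 mL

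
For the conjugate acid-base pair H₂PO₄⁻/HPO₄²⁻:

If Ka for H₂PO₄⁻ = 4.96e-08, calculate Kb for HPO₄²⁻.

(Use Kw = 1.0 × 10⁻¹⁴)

For a conjugate pair Ka × Kb = Kw, so Kb = Kw/Ka = 1.0 × 10⁻¹⁴ / 4.96e-08 = 2.02e-07.

K_b = 2.02e-07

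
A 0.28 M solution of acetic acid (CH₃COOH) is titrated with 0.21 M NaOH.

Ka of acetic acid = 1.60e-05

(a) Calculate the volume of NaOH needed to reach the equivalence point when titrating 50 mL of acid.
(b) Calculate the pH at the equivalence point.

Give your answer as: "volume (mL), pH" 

moles acid = 0.28 × 50/1000 = 0.014 mol; V_base = moles/0.21 × 1000 = 66.7 mL. At equivalence only the conjugate base is present: [A⁻] = 0.014/0.117 = 1.2000e-01 M. Kb = Kw/Ka = 6.25e-10; [OH⁻] = √(Kb × [A⁻]) = 8.6603e-06; pOH = 5.06; pH = 14 - pOH = 8.94.

V = 66.7 mL, pH = 8.94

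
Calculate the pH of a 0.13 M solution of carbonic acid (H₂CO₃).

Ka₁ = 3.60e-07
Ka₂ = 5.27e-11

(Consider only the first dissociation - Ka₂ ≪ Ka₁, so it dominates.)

First dissociation dominates. From Ka₁ = [H⁺][HA⁻]/[H₂A], x² + Ka₁·x − Ka₁·C = 0 with C = 0.13 M and Ka₁ = 3.60e-07. Solving: [H⁺] = (−Ka₁ + √(Ka₁² + 4·Ka₁·C)) / 2 = 2.1615e-04 M. pH = -log(2.1615e-04) = 3.67.

pH = 3.67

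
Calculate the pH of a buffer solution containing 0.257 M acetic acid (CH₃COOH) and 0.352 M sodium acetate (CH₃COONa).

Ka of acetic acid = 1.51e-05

pKa = -log(1.51e-05) = 4.82. pH = pKa + log([A⁻]/[HA]) = 4.82 + log(0.352/0.257)

pH = 4.96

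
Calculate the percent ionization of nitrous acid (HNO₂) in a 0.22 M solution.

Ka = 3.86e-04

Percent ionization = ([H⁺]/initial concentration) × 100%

Using Ka equilibrium: x² + Ka×x - Ka×C = 0. Solving: [H⁺] = 9.0242e-03. Percent = (9.0242e-03/0.22) × 100

Percent ionization = 4.1%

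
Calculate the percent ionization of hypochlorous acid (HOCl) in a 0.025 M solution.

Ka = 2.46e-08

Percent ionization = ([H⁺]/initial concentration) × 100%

Using Ka equilibrium: x² + Ka×x - Ka×C = 0. Solving: [H⁺] = 2.4787e-05. Percent = (2.4787e-05/0.025) × 100

Percent ionization = 0.0991%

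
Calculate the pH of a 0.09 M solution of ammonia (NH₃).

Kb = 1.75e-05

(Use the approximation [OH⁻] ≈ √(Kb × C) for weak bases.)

[OH⁻] = √(Kb × C) = √(1.75e-05 × 0.09) = 1.2550e-03. pOH = 2.90, pH = 14 - pOH

pH = 11.10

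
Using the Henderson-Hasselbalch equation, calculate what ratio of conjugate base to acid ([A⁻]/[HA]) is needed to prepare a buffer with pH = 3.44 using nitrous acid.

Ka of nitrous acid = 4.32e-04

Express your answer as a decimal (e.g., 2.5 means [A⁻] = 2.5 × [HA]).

pKa = -log(4.32e-04) = 3.3645. pH = pKa + log([A⁻]/[HA]), so log([A⁻]/[HA]) = pH − pKa = 3.44 − 3.3645 = 0.0755. [A⁻]/[HA] = 10^(0.0755) = 1.19

[A⁻]/[HA] = 1.19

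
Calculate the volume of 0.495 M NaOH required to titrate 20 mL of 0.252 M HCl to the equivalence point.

At equivalence: moles acid = moles base. moles HCl = 0.252 × 20/1000 = 0.00504 mol. V_base = moles / 0.495 × 1000 = 10.2 mL.

V_{base} = 10.2 mL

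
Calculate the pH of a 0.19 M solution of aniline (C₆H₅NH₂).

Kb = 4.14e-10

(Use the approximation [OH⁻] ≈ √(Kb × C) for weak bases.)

[OH⁻] = √(Kb × C) = √(4.14e-10 × 0.19) = 8.8690e-06. pOH = 5.05, pH = 14 - pOH

pH = 8.95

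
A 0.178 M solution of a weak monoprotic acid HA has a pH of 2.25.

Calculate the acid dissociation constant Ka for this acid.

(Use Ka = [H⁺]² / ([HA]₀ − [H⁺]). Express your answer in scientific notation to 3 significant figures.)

[H⁺] = 10^(−pH) = 10^(−2.25) = 5.623e-03 M. For HA ⇌ H⁺ + A⁻, Ka = [H⁺][A⁻]/[HA] = [H⁺]² / ([HA]₀ − [H⁺]) = (5.623e-03)² / (0.178 − 5.623e-03) = 1.83e-04.

K_a = 1.83e-04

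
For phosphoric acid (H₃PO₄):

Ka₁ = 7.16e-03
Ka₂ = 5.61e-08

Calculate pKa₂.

pKa₂ = -log(Ka₂) = -log(5.61e-08) = 7.25.

pK_{a2} = 7.25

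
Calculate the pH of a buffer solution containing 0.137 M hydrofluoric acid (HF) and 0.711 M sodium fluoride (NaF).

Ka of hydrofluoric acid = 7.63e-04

pKa = -log(7.63e-04) = 3.12. pH = pKa + log([A⁻]/[HA]) = 3.12 + log(0.711/0.137)

pH = 3.83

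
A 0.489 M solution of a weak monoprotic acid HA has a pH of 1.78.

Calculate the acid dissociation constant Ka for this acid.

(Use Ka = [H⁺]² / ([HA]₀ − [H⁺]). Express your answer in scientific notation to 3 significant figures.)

[H⁺] = 10^(−pH) = 10^(−1.78) = 1.660e-02 M. For HA ⇌ H⁺ + A⁻, Ka = [H⁺][A⁻]/[HA] = [H⁺]² / ([HA]₀ − [H⁺]) = (1.660e-02)² / (0.489 − 1.660e-02) = 5.83e-04.

K_a = 5.83e-04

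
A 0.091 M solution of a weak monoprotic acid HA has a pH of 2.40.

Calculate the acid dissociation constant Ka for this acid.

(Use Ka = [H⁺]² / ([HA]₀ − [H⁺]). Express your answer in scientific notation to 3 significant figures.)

[H⁺] = 10^(−pH) = 10^(−2.40) = 3.981e-03 M. For HA ⇌ H⁺ + A⁻, Ka = [H⁺][A⁻]/[HA] = [H⁺]² / ([HA]₀ − [H⁺]) = (3.981e-03)² / (0.091 − 3.981e-03) = 1.82e-04.

K_a = 1.82e-04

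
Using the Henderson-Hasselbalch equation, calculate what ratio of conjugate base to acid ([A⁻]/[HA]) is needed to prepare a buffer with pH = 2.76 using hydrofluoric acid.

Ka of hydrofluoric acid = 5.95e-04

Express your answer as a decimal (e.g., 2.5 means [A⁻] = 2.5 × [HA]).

pKa = -log(5.95e-04) = 3.2255. pH = pKa + log([A⁻]/[HA]), so log([A⁻]/[HA]) = pH − pKa = 2.76 − 3.2255 = -0.4655. [A⁻]/[HA] = 10^(-0.4655) = 0.342

[A⁻]/[HA] = 0.342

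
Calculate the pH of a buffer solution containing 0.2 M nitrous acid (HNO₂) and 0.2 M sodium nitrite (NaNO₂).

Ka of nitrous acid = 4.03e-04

pKa = -log(4.03e-04) = 3.39. pH = pKa + log([A⁻]/[HA]) = 3.39 + log(0.2/0.2)

pH = 3.39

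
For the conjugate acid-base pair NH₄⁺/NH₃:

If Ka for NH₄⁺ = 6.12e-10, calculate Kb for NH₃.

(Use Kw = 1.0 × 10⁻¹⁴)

For a conjugate pair Ka × Kb = Kw, so Kb = Kw/Ka = 1.0 × 10⁻¹⁴ / 6.12e-10 = 1.63e-05.

K_b = 1.63e-05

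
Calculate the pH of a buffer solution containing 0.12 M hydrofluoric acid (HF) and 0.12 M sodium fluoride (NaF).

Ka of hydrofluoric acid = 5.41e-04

pKa = -log(5.41e-04) = 3.27. pH = pKa + log([A⁻]/[HA]) = 3.27 + log(0.12/0.12)

pH = 3.27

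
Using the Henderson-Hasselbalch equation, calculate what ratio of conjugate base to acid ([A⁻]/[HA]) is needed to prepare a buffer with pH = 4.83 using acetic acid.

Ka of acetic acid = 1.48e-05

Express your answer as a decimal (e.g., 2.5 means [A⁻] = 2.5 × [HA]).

pKa = -log(1.48e-05) = 4.8297. pH = pKa + log([A⁻]/[HA]), so log([A⁻]/[HA]) = pH − pKa = 4.83 − 4.8297 = 0.0003. [A⁻]/[HA] = 10^(0.0003) = 1.00

[A⁻]/[HA] = 1.00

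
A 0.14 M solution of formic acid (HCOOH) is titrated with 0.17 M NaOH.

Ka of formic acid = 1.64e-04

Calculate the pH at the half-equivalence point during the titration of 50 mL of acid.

At half-equivalence [HA] = [A⁻], so Henderson-Hasselbalch gives pH = pKa = -log(1.64e-04) = 3.79.

pH = pKa = 3.79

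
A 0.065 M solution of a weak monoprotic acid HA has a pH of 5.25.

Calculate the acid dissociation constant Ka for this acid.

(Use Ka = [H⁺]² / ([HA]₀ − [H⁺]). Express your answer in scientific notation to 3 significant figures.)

[H⁺] = 10^(−pH) = 10^(−5.25) = 5.623e-06 M. For HA ⇌ H⁺ + A⁻, Ka = [H⁺][A⁻]/[HA] = [H⁺]² / ([HA]₀ − [H⁺]) = (5.623e-06)² / (0.065 − 5.623e-06) = 4.87e-10.

K_a = 4.87e-10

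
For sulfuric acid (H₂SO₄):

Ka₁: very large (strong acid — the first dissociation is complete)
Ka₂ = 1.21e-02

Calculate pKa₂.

pKa₂ = -log(Ka₂) = -log(1.21e-02) = 1.92.

pK_{a2} = 1.92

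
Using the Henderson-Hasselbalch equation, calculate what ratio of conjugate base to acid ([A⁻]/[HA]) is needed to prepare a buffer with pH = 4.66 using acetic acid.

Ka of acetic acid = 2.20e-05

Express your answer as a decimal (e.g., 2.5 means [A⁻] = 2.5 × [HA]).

pKa = -log(2.20e-05) = 4.6576. pH = pKa + log([A⁻]/[HA]), so log([A⁻]/[HA]) = pH − pKa = 4.66 − 4.6576 = 0.0024. [A⁻]/[HA] = 10^(0.0024) = 1.01

[A⁻]/[HA] = 1.01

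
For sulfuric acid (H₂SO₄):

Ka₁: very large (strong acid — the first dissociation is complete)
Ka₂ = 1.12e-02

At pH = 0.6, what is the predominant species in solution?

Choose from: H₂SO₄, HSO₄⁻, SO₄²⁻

The first dissociation is complete, so H₂SO₄ itself is never the predominant species in water; pKa₂ = -log(1.12e-02) = 1.95. For a polyprotic acid the predominant species crosses at each pKa: below pKa_n the protonated form dominates, above it the deprotonated form does. At pH = 0.6, the predominant species is HSO₄⁻.

HSO₄⁻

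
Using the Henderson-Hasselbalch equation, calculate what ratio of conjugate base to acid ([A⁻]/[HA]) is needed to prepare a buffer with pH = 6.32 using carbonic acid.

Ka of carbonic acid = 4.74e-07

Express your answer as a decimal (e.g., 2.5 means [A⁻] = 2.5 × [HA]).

pKa = -log(4.74e-07) = 6.3242. pH = pKa + log([A⁻]/[HA]), so log([A⁻]/[HA]) = pH − pKa = 6.32 − 6.3242 = -0.0042. [A⁻]/[HA] = 10^(-0.0042) = 0.990

[A⁻]/[HA] = 0.990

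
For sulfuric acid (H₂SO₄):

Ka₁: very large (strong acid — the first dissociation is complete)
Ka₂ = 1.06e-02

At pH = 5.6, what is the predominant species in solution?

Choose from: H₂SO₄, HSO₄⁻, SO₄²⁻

The first dissociation is complete, so H₂SO₄ itself is never the predominant species in water; pKa₂ = -log(1.06e-02) = 1.97. For a polyprotic acid the predominant species crosses at each pKa: below pKa_n the protonated form dominates, above it the deprotonated form does. At pH = 5.6, the predominant species is SO₄²⁻.

SO₄²⁻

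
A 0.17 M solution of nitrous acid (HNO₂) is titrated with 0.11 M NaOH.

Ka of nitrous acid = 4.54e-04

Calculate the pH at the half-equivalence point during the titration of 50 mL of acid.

At half-equivalence [HA] = [A⁻], so Henderson-Hasselbalch gives pH = pKa = -log(4.54e-04) = 3.34.

pH = pKa = 3.34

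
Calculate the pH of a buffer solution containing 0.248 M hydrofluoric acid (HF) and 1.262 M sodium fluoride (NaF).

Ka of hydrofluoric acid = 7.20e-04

pKa = -log(7.20e-04) = 3.14. pH = pKa + log([A⁻]/[HA]) = 3.14 + log(1.262/0.248)

pH = 3.85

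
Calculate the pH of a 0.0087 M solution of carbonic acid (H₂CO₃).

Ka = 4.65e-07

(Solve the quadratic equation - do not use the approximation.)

x² + Ka×x - Ka×C = 0. Using quadratic formula: [H⁺] = 6.3372e-05

pH = 4.20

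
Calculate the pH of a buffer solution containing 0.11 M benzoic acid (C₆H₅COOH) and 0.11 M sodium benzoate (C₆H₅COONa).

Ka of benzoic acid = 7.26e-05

pKa = -log(7.26e-05) = 4.14. pH = pKa + log([A⁻]/[HA]) = 4.14 + log(0.11/0.11)

pH = 4.14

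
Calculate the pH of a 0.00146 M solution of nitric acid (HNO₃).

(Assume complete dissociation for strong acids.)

[H⁺] = 0.00146 M for strong acid. pH = -log[H⁺] = -log(0.00146)

pH = 2.84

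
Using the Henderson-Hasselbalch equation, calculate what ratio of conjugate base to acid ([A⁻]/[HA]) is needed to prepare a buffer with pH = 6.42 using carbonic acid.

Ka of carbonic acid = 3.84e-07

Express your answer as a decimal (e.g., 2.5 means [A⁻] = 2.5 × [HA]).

pKa = -log(3.84e-07) = 6.4157. pH = pKa + log([A⁻]/[HA]), so log([A⁻]/[HA]) = pH − pKa = 6.42 − 6.4157 = 0.0043. [A⁻]/[HA] = 10^(0.0043) = 1.01

[A⁻]/[HA] = 1.01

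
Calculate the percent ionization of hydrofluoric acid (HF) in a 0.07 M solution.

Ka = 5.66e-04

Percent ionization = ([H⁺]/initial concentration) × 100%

Using Ka equilibrium: x² + Ka×x - Ka×C = 0. Solving: [H⁺] = 6.0178e-03. Percent = (6.0178e-03/0.07) × 100

Percent ionization = 8.6%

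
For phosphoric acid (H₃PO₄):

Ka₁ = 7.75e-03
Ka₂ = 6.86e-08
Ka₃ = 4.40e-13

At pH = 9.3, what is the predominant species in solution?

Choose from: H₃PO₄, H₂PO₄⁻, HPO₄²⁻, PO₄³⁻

pKa₁ = 2.11, pKa₂ = 7.16, pKa₃ = 12.36. For a polyprotic acid the predominant species crosses at each pKa: below pKa_n the protonated form dominates, above it the deprotonated form does. At pH = 9.3, the predominant species is HPO₄²⁻.

HPO₄²⁻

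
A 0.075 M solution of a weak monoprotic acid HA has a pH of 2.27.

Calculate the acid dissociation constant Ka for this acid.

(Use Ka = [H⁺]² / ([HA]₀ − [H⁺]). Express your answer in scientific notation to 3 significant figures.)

[H⁺] = 10^(−pH) = 10^(−2.27) = 5.370e-03 M. For HA ⇌ H⁺ + A⁻, Ka = [H⁺][A⁻]/[HA] = [H⁺]² / ([HA]₀ − [H⁺]) = (5.370e-03)² / (0.075 − 5.370e-03) = 4.14e-04.

K_a = 4.14e-04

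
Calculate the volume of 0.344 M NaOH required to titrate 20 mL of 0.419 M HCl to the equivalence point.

At equivalence: moles acid = moles base. moles HCl = 0.419 × 20/1000 = 0.00838 mol. V_base = moles / 0.344 × 1000 = 24.4 mL.

V_{base} = 24.4 mL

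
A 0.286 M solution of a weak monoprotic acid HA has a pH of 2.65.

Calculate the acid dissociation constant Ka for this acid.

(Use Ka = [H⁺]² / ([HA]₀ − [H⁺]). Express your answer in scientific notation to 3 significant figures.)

[H⁺] = 10^(−pH) = 10^(−2.65) = 2.239e-03 M. For HA ⇌ H⁺ + A⁻, Ka = [H⁺][A⁻]/[HA] = [H⁺]² / ([HA]₀ − [H⁺]) = (2.239e-03)² / (0.286 − 2.239e-03) = 1.77e-05.

K_a = 1.77e-05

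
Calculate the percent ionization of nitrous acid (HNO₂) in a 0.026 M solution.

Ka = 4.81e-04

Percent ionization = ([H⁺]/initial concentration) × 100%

Using Ka equilibrium: x² + Ka×x - Ka×C = 0. Solving: [H⁺] = 3.3041e-03. Percent = (3.3041e-03/0.026) × 100

Percent ionization = 12.7%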